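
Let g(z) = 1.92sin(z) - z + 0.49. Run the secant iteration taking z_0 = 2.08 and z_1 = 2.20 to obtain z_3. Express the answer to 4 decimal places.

g(2.08) = 0.086415, g(2.20) = -0.157687
z_2 = 2.200000 − (-0.157687)·(2.200000 − 2.080000) / (-0.157687 − 0.086415) = 2.200000 − (-0.018922)/(-0.244102) = 2.122482
g(2.122482) = 0.002672
z_3 = 2.122482 − 0.002672·(2.122482 − 2.200000) / (0.002672 − (-0.157687)) = 2.122482 − (-0.000207)/(0.160359) = 2.123773

2.1238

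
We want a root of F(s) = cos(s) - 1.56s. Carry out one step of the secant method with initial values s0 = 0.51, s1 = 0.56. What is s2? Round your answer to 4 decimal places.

0.5473

F(0.51) = 0.077145, F(0.56) = -0.026345
s2 = 0.560000 − (-0.026345)·(0.560000 − 0.510000) / (-0.026345 − 0.077145) = 0.560000 − (-0.001317)/(-0.103489) = 0.547272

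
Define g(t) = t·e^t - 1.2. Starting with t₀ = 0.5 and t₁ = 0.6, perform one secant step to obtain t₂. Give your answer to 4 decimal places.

0.6397

g(0.5) = -0.375639, g(0.6) = -0.106729
t₂ = 0.600000 − (-0.106729)·(0.600000 − 0.500000) / (-0.106729 − (-0.375639)) = 0.600000 − (-0.010673)/(0.268911) = 0.639689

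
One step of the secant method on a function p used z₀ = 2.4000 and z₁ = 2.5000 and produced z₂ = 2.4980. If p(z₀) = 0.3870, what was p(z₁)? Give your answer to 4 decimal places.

-0.0079

The secant line through (2.4000, 0.3870) and (2.5000, p(z₁)) crosses zero at z₂ = 2.4980.
So (2.4000, 0.3870), (2.5000, p(z₁)), (2.4980, 0) are collinear:
p(z₁) = 0.3870 · (2.5000 − 2.4980) / (2.4000 − 2.4980) = 0.3870 · (0.002000)/(-0.098000) = -0.007898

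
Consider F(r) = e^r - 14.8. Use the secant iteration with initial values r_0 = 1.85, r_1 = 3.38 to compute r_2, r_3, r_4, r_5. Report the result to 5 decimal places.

2.41119, 2.60538, 2.70809, 2.69402

F(1.85) = -8.4401805, F(3.38) = 14.5707711
r_2 = 3.3800000 − 14.5707711·(3.3800000 − 1.8500000) / (14.5707711 − (-8.4401805)) = 3.3800000 − (22.2932798)/(23.0109516) = 2.4111883
F(2.4111883) = -3.6528008
r_3 = 2.4111883 − (-3.6528008)·(2.4111883 − 3.3800000) / (-3.6528008 − 14.5707711) = 2.4111883 − (3.5388763)/(-18.2235719) = 2.6053805
F(2.6053805) = -1.2636249
r_4 = 2.6053805 − (-1.2636249)·(2.6053805 − 2.4111883) / (-1.2636249 − (-3.6528008)) = 2.6053805 − (-0.2453862)/(2.3891759) = 2.7080880
F(2.7080880) = 0.2005664
r_5 = 2.7080880 − 0.2005664·(2.7080880 − 2.6053805) / (0.2005664 − (-1.2636249)) = 2.7080880 − (0.0205997)/(1.4641913) = 2.6940190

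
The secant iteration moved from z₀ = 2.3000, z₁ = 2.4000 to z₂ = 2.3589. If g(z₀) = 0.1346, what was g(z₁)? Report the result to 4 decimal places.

-0.0939

The secant line through (2.3000, 0.1346) and (2.4000, g(z₁)) crosses zero at z₂ = 2.3589.
So (2.3000, 0.1346), (2.4000, g(z₁)), (2.3589, 0) are collinear:
g(z₁) = 0.1346 · (2.4000 − 2.3589) / (2.3000 − 2.3589) = 0.1346 · (0.041100)/(-0.058900) = -0.093923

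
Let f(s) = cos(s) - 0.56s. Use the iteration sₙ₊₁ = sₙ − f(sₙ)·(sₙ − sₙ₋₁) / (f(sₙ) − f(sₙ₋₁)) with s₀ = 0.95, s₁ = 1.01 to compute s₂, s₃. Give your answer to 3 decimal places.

0.986, 0.986

f(0.95) = 0.04968, f(1.01) = -0.03374
s₂ = 1.01000 − (-0.03374)·(1.01000 − 0.95000) / (-0.03374 − 0.04968) = 1.01000 − (-0.00202)/(-0.08342) = 0.98573
f(0.98573) = 0.00024
s₃ = 0.98573 − 0.00024·(0.98573 − 1.01000) / (0.00024 − (-0.03374)) = 0.98573 − (-0.00001)/(0.03398) = 0.98591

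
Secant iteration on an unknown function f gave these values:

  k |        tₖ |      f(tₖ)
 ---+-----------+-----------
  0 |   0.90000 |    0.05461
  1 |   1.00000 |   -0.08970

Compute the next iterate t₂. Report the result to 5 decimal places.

0.93784

t₂ = 1.00000 − (-0.08970)·(1.00000 − 0.90000) / (-0.08970 − 0.05461)
   = 1.00000 − (-0.0089700)/(-0.1443100) = 0.9378421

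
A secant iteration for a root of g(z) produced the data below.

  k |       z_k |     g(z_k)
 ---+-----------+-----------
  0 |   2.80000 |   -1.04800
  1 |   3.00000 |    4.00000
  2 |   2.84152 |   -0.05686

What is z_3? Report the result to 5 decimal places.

z_3 = 2.84152 − (-0.05686)·(2.84152 − 3.00000) / (-0.05686 − 4.00000)
   = 2.84152 − (0.0090112)/(-4.0568600) = 2.8437412

2.84374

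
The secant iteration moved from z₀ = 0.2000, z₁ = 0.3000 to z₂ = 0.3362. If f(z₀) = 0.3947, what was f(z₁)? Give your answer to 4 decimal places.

0.1049

The secant line through (0.2000, 0.3947) and (0.3000, f(z₁)) crosses zero at z₂ = 0.3362.
So (0.2000, 0.3947), (0.3000, f(z₁)), (0.3362, 0) are collinear:
f(z₁) = 0.3947 · (0.3000 − 0.3362) / (0.2000 − 0.3362) = 0.3947 · (-0.036200)/(-0.136200) = 0.104906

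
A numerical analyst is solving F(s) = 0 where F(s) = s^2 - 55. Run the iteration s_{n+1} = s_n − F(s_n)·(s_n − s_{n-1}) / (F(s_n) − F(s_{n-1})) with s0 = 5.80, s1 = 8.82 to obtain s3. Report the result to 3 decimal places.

7.403

F(5.80) = -21.36000, F(8.82) = 22.79240
s2 = 8.82000 − 22.79240·(8.82000 − 5.80000) / (22.79240 − (-21.36000)) = 8.82000 − (68.83305)/(44.15240) = 7.26101
F(7.26101) = -2.27770
s3 = 7.26101 − (-2.27770)·(7.26101 − 8.82000) / (-2.27770 − 22.79240) = 7.26101 − (3.55091)/(-25.07010) = 7.40265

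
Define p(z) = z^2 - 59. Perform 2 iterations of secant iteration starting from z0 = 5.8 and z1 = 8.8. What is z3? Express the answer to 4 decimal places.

p(5.8) = -25.360000, p(8.8) = 18.440000
z2 = 8.800000 − 18.440000·(8.800000 − 5.800000) / (18.440000 − (-25.360000)) = 8.800000 − (55.320000)/(43.800000) = 7.536986
p(7.536986) = -2.193837
z3 = 7.536986 − (-2.193837)·(7.536986 − 8.800000) / (-2.193837 − 18.440000) = 7.536986 − (2.770847)/(-20.633837) = 7.671273

7.6713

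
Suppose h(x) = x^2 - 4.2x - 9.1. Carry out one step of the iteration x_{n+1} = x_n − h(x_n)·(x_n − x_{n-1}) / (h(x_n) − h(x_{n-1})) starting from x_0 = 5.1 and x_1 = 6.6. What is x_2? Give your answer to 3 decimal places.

5.701

h(5.1) = -4.51000, h(6.6) = 6.74000
x_2 = 6.60000 − 6.74000·(6.60000 − 5.10000) / (6.74000 − (-4.51000)) = 6.60000 − (10.11000)/(11.25000) = 5.70133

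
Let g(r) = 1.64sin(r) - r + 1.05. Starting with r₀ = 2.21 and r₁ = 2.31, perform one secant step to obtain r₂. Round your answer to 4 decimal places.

g(2.21) = 0.156217, g(2.31) = -0.048031
r₂ = 2.310000 − (-0.048031)·(2.310000 − 2.210000) / (-0.048031 − 0.156217) = 2.310000 − (-0.004803)/(-0.204248) = 2.286484

2.2865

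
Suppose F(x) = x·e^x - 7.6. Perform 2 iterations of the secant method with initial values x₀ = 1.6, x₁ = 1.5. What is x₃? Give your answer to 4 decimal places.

F(1.6) = 0.324852, F(1.5) = -0.877466
x₂ = 1.500000 − (-0.877466)·(1.500000 − 1.600000) / (-0.877466 − 0.324852) = 1.500000 − (0.087747)/(-1.202318) = 1.572981
F(1.572981) = -0.016659
x₃ = 1.572981 − (-0.016659)·(1.572981 − 1.500000) / (-0.016659 − (-0.877466)) = 1.572981 − (-0.001216)/(0.860808) = 1.574394

1.5744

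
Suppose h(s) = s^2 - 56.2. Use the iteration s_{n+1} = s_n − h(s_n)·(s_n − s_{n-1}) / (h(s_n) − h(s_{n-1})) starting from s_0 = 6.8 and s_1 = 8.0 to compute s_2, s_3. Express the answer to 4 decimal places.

7.4730, 7.4959

h(6.8) = -9.960000, h(8.0) = 7.800000
s_2 = 8.000000 − 7.800000·(8.000000 − 6.800000) / (7.800000 − (-9.960000)) = 8.000000 − (9.360000)/(17.760000) = 7.472973
h(7.472973) = -0.354675
s_3 = 7.472973 − (-0.354675)·(7.472973 − 8.000000) / (-0.354675 − 7.800000) = 7.472973 − (0.186923)/(-8.154675) = 7.495895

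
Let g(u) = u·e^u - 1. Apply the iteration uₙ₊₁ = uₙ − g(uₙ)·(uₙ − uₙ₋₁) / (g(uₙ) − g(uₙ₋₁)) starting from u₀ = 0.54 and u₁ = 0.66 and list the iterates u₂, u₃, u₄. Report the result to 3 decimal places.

0.565, 0.567, 0.567

g(0.54) = -0.07336, g(0.66) = 0.27696
u₂ = 0.66000 − 0.27696·(0.66000 − 0.54000) / (0.27696 − (-0.07336)) = 0.66000 − (0.03324)/(0.35032) = 0.56513
g(0.56513) = -0.00556
u₃ = 0.56513 − (-0.00556)·(0.56513 − 0.66000) / (-0.00556 − 0.27696) = 0.56513 − (0.00053)/(-0.28252) = 0.56699
g(0.56699) = -0.00041
u₄ = 0.56699 − (-0.00041)·(0.56699 − 0.56513) / (-0.00041 − (-0.00556)) = 0.56699 − (0.00000)/(0.00515) = 0.56714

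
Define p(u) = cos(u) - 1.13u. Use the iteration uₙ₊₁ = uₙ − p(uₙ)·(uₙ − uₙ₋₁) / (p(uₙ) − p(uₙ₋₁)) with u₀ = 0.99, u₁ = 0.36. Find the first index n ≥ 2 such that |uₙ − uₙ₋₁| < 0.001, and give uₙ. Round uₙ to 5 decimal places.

n = 5, uₙ = 0.68521

p(0.99) = -0.5700101, p(0.36) = 0.5290968
u₂ = 0.3600000 − 0.5290968·(-0.6300000)/(1.0991070) = 0.6632744;  |Δ| = 0.3032744
p(0.6632744) = 0.0384803
u₃ = 0.6632744 − 0.0384803·(0.3032744)/(-0.4906165) = 0.6870610;  |Δ| = 0.0237866
p(0.6870610) = -0.0032655
u₄ = 0.6870610 − (-0.0032655)·(0.0237866)/(-0.0417458) = 0.6852003;  |Δ| = 0.0018607
p(0.6852003) = 0.0000159
u₅ = 0.6852003 − 0.0000159·(-0.0018607)/(0.0032814) = 0.6852094;  |Δ| = 0.0000090
|u₅ − u₄| = 0.0000090 < 0.001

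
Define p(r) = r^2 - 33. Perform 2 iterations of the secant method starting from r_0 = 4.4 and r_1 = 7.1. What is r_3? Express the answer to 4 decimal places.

5.7276

p(4.4) = -13.640000, p(7.1) = 17.410000
r_2 = 7.100000 − 17.410000·(7.100000 − 4.400000) / (17.410000 − (-13.640000)) = 7.100000 − (47.007000)/(31.050000) = 5.586087
p(5.586087) = -1.795633
r_3 = 5.586087 − (-1.795633)·(5.586087 − 7.100000) / (-1.795633 − 17.410000) = 5.586087 − (2.718431)/(-19.205633) = 5.727630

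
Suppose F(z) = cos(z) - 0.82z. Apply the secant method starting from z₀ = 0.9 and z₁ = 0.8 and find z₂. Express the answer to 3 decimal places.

0.826

F(0.9) = -0.11639, F(0.8) = 0.04071
z₂ = 0.80000 − 0.04071·(0.80000 − 0.90000) / (0.04071 − (-0.11639)) = 0.80000 − (-0.00407)/(0.15710) = 0.82591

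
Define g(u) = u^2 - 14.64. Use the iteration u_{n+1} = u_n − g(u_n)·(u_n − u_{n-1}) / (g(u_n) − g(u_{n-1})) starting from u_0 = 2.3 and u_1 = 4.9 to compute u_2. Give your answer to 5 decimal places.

g(2.3) = -9.3500000, g(4.9) = 9.3700000
u_2 = 4.9000000 − 9.3700000·(4.9000000 − 2.3000000) / (9.3700000 − (-9.3500000)) = 4.9000000 − (24.3620000)/(18.7200000) = 3.5986111

3.59861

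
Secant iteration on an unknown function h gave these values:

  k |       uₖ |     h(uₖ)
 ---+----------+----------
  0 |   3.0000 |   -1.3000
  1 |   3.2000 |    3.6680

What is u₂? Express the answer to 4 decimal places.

3.0523

u₂ = 3.2000 − 3.6680·(3.2000 − 3.0000) / (3.6680 − (-1.3000))
   = 3.2000 − (0.733600)/(4.968000) = 3.052335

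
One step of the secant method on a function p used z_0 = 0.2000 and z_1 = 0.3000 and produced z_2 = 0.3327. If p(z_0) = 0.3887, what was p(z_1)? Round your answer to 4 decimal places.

The secant line through (0.2000, 0.3887) and (0.3000, p(z_1)) crosses zero at z_2 = 0.3327.
So (0.2000, 0.3887), (0.3000, p(z_1)), (0.3327, 0) are collinear:
p(z_1) = 0.3887 · (0.3000 − 0.3327) / (0.2000 − 0.3327) = 0.3887 · (-0.032700)/(-0.132700) = 0.095784

0.0958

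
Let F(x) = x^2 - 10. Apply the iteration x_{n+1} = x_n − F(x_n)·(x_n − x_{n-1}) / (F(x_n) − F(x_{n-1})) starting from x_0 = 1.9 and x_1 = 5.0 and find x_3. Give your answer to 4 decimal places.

3.0833

F(1.9) = -6.390000, F(5.0) = 15.000000
x_2 = 5.000000 − 15.000000·(5.000000 − 1.900000) / (15.000000 − (-6.390000)) = 5.000000 − (46.500000)/(21.390000) = 2.826087
F(2.826087) = -2.013233
x_3 = 2.826087 − (-2.013233)·(2.826087 − 5.000000) / (-2.013233 − 15.000000) = 2.826087 − (4.376592)/(-17.013233) = 3.083333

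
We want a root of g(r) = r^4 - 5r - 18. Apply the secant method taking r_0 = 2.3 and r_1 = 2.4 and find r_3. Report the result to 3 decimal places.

2.334

g(2.3) = -1.51590, g(2.4) = 3.17760
r_2 = 2.40000 − 3.17760·(2.40000 − 2.30000) / (3.17760 − (-1.51590)) = 2.40000 − (0.31776)/(4.69350) = 2.33230
g(2.33230) = -0.07210
r_3 = 2.33230 − (-0.07210)·(2.33230 − 2.40000) / (-0.07210 − 3.17760) = 2.33230 − (0.00488)/(-3.24970) = 2.33380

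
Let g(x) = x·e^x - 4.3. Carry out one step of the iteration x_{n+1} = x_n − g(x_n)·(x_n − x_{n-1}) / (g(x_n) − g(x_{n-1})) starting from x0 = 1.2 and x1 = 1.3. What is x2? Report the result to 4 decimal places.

1.2402

g(1.2) = -0.315860, g(1.3) = 0.470086
x2 = 1.300000 − 0.470086·(1.300000 − 1.200000) / (0.470086 − (-0.315860)) = 1.300000 − (0.047009)/(0.785945) = 1.240189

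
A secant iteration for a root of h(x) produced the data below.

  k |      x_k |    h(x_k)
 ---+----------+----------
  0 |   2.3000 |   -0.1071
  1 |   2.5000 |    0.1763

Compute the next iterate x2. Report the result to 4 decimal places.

x2 = 2.5000 − 0.1763·(2.5000 − 2.3000) / (0.1763 − (-0.1071))
   = 2.5000 − (0.035260)/(0.283400) = 2.375582

2.3756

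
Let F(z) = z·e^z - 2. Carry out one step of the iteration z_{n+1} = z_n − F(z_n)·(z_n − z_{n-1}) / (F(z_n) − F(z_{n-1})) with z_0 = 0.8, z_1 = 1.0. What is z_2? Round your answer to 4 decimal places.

F(0.8) = -0.219567, F(1.0) = 0.718282
z_2 = 1.000000 − 0.718282·(1.000000 − 0.800000) / (0.718282 − (-0.219567)) = 1.000000 − (0.143656)/(0.937849) = 0.846824

0.8468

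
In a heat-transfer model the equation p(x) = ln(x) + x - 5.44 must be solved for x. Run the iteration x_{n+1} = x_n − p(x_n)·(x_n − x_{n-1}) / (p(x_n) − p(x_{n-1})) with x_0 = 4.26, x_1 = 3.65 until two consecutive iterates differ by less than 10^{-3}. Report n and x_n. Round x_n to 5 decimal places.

n = 4, x_n = 4.04301

p(4.26) = 0.2692692, p(3.65) = -0.4952728
x_2 = 3.6500000 − (-0.4952728)·(-0.6100000)/(-0.7645420) = 4.0451600;  |Δ| = 0.3951600
p(4.0451600) = 0.0026811
x_3 = 4.0451600 − 0.0026811·(0.3951600)/(0.4979540) = 4.0430324;  |Δ| = 0.0021277
p(4.0430324) = 0.0000274
x_4 = 4.0430324 − 0.0000274·(-0.0021277)/(-0.0026538) = 4.0430104;  |Δ| = 0.0000219
|x_4 − x_3| = 0.0000219 < 10^{-3}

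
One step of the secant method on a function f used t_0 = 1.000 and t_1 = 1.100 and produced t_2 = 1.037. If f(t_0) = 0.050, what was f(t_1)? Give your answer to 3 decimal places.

The secant line through (1.000, 0.050) and (1.100, f(t_1)) crosses zero at t_2 = 1.037.
So (1.000, 0.050), (1.100, f(t_1)), (1.037, 0) are collinear:
f(t_1) = 0.050 · (1.100 − 1.037) / (1.000 − 1.037) = 0.050 · (0.06300)/(-0.03700) = -0.08514

-0.085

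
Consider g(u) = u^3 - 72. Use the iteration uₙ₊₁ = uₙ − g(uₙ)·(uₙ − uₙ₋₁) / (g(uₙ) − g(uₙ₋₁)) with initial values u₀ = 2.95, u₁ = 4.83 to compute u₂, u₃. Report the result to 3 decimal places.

g(2.95) = -46.32762, g(4.83) = 40.67859
u₂ = 4.83000 − 40.67859·(4.83000 − 2.95000) / (40.67859 − (-46.32762)) = 4.83000 − (76.47574)/(87.00621) = 3.95103
g(3.95103) = -10.32184
u₃ = 3.95103 − (-10.32184)·(3.95103 − 4.83000) / (-10.32184 − 40.67859) = 3.95103 − (9.07258)/(-51.00043) = 4.12892

3.951, 4.129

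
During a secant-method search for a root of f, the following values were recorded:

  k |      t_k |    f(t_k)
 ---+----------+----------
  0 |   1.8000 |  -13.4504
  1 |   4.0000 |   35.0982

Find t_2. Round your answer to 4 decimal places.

t_2 = 4.0000 − 35.0982·(4.0000 − 1.8000) / (35.0982 − (-13.4504))
   = 4.0000 − (77.216040)/(48.548600) = 2.409510

2.4095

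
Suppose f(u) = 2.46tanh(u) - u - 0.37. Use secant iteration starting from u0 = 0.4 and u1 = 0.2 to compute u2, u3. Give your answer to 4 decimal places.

0.2678, 0.2635

f(0.4) = 0.164674, f(0.2) = -0.084457
u2 = 0.200000 − (-0.084457)·(0.200000 − 0.400000) / (-0.084457 − 0.164674) = 0.200000 − (0.016891)/(-0.249131) = 0.267801
f(0.267801) = 0.005680
u3 = 0.267801 − 0.005680·(0.267801 − 0.200000) / (0.005680 − (-0.084457)) = 0.267801 − (0.000385)/(0.090136) = 0.263529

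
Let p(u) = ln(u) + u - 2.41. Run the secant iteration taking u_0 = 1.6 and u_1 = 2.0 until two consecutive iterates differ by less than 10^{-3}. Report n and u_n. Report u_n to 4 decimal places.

n = 4, u_n = 1.8143

p(1.6) = -0.339996, p(2.0) = 0.283147
u_2 = 2.000000 − 0.283147·(0.400000)/(0.623144) = 1.818246;  |Δ| = 0.181754
p(1.818246) = 0.006118
u_3 = 1.818246 − 0.006118·(-0.181754)/(-0.277029) = 1.814232;  |Δ| = 0.004014
p(1.814232) = -0.000106
u_4 = 1.814232 − (-0.000106)·(-0.004014)/(-0.006224) = 1.814300;  |Δ| = 0.000068
|u_4 − u_3| = 0.000068 < 10^{-3}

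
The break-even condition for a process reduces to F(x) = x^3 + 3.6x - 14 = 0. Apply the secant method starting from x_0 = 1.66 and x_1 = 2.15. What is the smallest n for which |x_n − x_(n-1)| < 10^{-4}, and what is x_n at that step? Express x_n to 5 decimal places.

F(1.66) = -3.4497040, F(2.15) = 3.6783750
x_2 = 2.1500000 − 3.6783750·(0.4900000)/(7.1280790) = 1.8971403;  |Δ| = 0.2528597
F(1.8971403) = -0.3422185
x_3 = 1.8971403 − (-0.3422185)·(-0.2528597)/(-4.0205935) = 1.9186628;  |Δ| = 0.0215225
F(1.9186628) = -0.0297035
x_4 = 1.9186628 − (-0.0297035)·(0.0215225)/(0.3125151) = 1.9207085;  |Δ| = 0.0020456
F(1.9207085) = 0.0002766
x_5 = 1.9207085 − 0.0002766·(0.0020456)/(0.0299800) = 1.9206896;  |Δ| = 0.0000189
|x_5 − x_4| = 0.0000189 < 10^{-4}

n = 5, x_n = 1.92069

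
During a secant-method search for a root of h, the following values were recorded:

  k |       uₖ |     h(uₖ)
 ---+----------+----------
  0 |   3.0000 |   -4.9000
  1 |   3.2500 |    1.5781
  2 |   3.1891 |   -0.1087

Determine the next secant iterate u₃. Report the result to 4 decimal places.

3.1930

u₃ = 3.1891 − (-0.1087)·(3.1891 − 3.2500) / (-0.1087 − 1.5781)
   = 3.1891 − (0.006620)/(-1.686800) = 3.193024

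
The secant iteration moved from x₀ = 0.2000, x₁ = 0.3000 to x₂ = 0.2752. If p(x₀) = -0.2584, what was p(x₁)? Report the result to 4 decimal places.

The secant line through (0.2000, -0.2584) and (0.3000, p(x₁)) crosses zero at x₂ = 0.2752.
So (0.2000, -0.2584), (0.3000, p(x₁)), (0.2752, 0) are collinear:
p(x₁) = -0.2584 · (0.3000 − 0.2752) / (0.2000 − 0.2752) = -0.2584 · (0.024800)/(-0.075200) = 0.085217

0.0852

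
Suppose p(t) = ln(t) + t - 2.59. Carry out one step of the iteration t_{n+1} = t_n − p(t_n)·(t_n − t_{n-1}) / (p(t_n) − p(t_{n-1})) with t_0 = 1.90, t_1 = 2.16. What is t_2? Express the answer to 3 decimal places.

1.932

p(1.90) = -0.04815, p(2.16) = 0.34011
t_2 = 2.16000 − 0.34011·(2.16000 − 1.90000) / (0.34011 − (-0.04815)) = 2.16000 − (0.08843)/(0.38825) = 1.93224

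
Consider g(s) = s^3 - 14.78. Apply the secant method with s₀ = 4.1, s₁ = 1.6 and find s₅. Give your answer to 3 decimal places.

g(4.1) = 54.14100, g(1.6) = -10.68400
s₂ = 1.60000 − (-10.68400)·(1.60000 − 4.10000) / (-10.68400 − 54.14100) = 1.60000 − (26.71000)/(-64.82500) = 2.01203
g(2.01203) = -6.63474
s₃ = 2.01203 − (-6.63474)·(2.01203 − 1.60000) / (-6.63474 − (-10.68400)) = 2.01203 − (-2.73373)/(4.04926) = 2.68715
g(2.68715) = 4.62332
s₄ = 2.68715 − 4.62332·(2.68715 − 2.01203) / (4.62332 − (-6.63474)) = 2.68715 − (3.12128)/(11.25806) = 2.40990
g(2.40990) = -0.78419
s₅ = 2.40990 − (-0.78419)·(2.40990 − 2.68715) / (-0.78419 − 4.62332) = 2.40990 − (0.21742)/(-5.40751) = 2.45011

2.450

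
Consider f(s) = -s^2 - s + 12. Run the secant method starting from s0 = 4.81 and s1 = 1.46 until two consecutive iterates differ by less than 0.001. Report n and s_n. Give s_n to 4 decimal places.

f(4.81) = -15.946100, f(1.46) = 8.408400
s2 = 1.460000 − 8.408400·(-3.350000)/(24.354500) = 2.616589;  |Δ| = 1.156589
f(2.616589) = 2.536875
s3 = 2.616589 − 2.536875·(1.156589)/(-5.871525) = 3.116309;  |Δ| = 0.499720
f(3.116309) = -0.827691
s4 = 3.116309 − (-0.827691)·(0.499720)/(-3.364566) = 2.993377;  |Δ| = 0.122932
f(2.993377) = 0.046319
s5 = 2.993377 − 0.046319·(-0.122932)/(0.874011) = 2.999892;  |Δ| = 0.006515
f(2.999892) = 0.000758
s6 = 2.999892 − 0.000758·(0.006515)/(-0.045561) = 3.000000;  |Δ| = 0.000108
|s6 − s5| = 0.000108 < 0.001

n = 6, s_n = 3.0000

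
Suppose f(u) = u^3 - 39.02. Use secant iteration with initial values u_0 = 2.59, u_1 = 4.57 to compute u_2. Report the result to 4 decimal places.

3.1390

f(2.59) = -21.646021, f(4.57) = 56.423993
u_2 = 4.570000 − 56.423993·(4.570000 − 2.590000) / (56.423993 − (-21.646021)) = 4.570000 − (111.719506)/(78.070014) = 3.138983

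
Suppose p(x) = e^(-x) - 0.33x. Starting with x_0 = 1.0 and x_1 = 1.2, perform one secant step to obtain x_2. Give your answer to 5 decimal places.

1.05710

p(1.0) = 0.0378794, p(1.2) = -0.0948058
x_2 = 1.2000000 − (-0.0948058)·(1.2000000 − 1.0000000) / (-0.0948058 − 0.0378794) = 1.2000000 − (-0.0189612)/(-0.1326852) = 1.0570967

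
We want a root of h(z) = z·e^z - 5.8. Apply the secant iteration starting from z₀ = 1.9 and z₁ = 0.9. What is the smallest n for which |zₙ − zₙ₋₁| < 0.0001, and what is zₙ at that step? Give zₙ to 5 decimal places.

h(1.9) = 6.9031994, h(0.9) = -3.5863572
z₂ = 0.9000000 − (-3.5863572)·(-1.0000000)/(-10.4895566) = 1.2418979;  |Δ| = 0.3418979
h(1.2418979) = -1.5003284
z₃ = 1.2418979 − (-1.5003284)·(0.3418979)/(2.0860288) = 1.4878001;  |Δ| = 0.2459022
h(1.4878001) = 0.7870045
z₄ = 1.4878001 − 0.7870045·(0.2459022)/(2.2873329) = 1.4031923;  |Δ| = 0.0846078
h(1.4031923) = -0.0915804
z₅ = 1.4031923 − (-0.0915804)·(-0.0846078)/(-0.8785849) = 1.4120115;  |Δ| = 0.0088192
h(1.4120115) = -0.0048183
z₆ = 1.4120115 − (-0.0048183)·(0.0088192)/(0.0867621) = 1.4125013;  |Δ| = 0.0004898
h(1.4125013) = 0.0000318
z₇ = 1.4125013 − 0.0000318·(0.0004898)/(0.0048501) = 1.4124981;  |Δ| = 0.0000032
|z₇ − z₆| = 0.0000032 < 0.0001

n = 7, zₙ = 1.41250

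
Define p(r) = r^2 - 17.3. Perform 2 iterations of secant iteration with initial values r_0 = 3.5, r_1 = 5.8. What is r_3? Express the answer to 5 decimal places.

4.13994

p(3.5) = -5.0500000, p(5.8) = 16.3400000
r_2 = 5.8000000 − 16.3400000·(5.8000000 − 3.5000000) / (16.3400000 − (-5.0500000)) = 5.8000000 − (37.5820000)/(21.3900000) = 4.0430108
p(4.0430108) = -0.9540641
r_3 = 4.0430108 − (-0.9540641)·(4.0430108 − 5.8000000) / (-0.9540641 − 16.3400000) = 4.0430108 − (1.6762803)/(-17.2940641) = 4.1399388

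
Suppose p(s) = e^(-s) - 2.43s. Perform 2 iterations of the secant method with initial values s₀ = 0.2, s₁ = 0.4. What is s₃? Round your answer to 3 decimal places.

p(0.2) = 0.33273, p(0.4) = -0.30168
s₂ = 0.40000 − (-0.30168)·(0.40000 − 0.20000) / (-0.30168 − 0.33273) = 0.40000 − (-0.06034)/(-0.63441) = 0.30489
p(0.30489) = -0.00369
s₃ = 0.30489 − (-0.00369)·(0.30489 − 0.40000) / (-0.00369 − (-0.30168)) = 0.30489 − (0.00035)/(0.29799) = 0.30372

0.304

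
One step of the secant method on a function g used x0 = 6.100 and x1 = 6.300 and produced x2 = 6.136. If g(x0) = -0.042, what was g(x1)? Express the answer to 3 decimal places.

0.191

The secant line through (6.100, -0.042) and (6.300, g(x1)) crosses zero at x2 = 6.136.
So (6.100, -0.042), (6.300, g(x1)), (6.136, 0) are collinear:
g(x1) = -0.042 · (6.300 − 6.136) / (6.100 − 6.136) = -0.042 · (0.16400)/(-0.03600) = 0.19133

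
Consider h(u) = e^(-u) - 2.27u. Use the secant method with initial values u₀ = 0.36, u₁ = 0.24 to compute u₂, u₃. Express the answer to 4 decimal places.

h(0.36) = -0.119524, h(0.24) = 0.241828
u₂ = 0.240000 − 0.241828·(0.240000 − 0.360000) / (0.241828 − (-0.119524)) = 0.240000 − (-0.029019)/(0.361352) = 0.320308
h(0.320308) = -0.001173
u₃ = 0.320308 − (-0.001173)·(0.320308 − 0.240000) / (-0.001173 − 0.241828) = 0.320308 − (-0.000094)/(-0.243001) = 0.319920

0.3203, 0.3199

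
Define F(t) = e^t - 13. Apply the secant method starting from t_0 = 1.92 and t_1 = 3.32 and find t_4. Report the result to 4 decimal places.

2.5744

F(1.92) = -6.179042, F(3.32) = 14.660351
t_2 = 3.320000 − 14.660351·(3.320000 − 1.920000) / (14.660351 − (-6.179042)) = 3.320000 − (20.524491)/(20.839392) = 2.335111
F(2.335111) = -2.669395
t_3 = 2.335111 − (-2.669395)·(2.335111 − 3.320000) / (-2.669395 − 14.660351) = 2.335111 − (2.629058)/(-17.329745) = 2.486819
F(2.486819) = -0.977034
t_4 = 2.486819 − (-0.977034)·(2.486819 − 2.335111) / (-0.977034 − (-2.669395)) = 2.486819 − (-0.148224)/(1.692361) = 2.574403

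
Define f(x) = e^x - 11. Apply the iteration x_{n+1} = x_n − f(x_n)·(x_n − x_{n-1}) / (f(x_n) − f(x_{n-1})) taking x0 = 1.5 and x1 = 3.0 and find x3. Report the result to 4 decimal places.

f(1.5) = -6.518311, f(3.0) = 9.085537
x2 = 3.000000 − 9.085537·(3.000000 − 1.500000) / (9.085537 − (-6.518311)) = 3.000000 − (13.628305)/(15.603848) = 2.126606
f(2.126606) = -2.613644
x3 = 2.126606 − (-2.613644)·(2.126606 − 3.000000) / (-2.613644 − 9.085537) = 2.126606 − (2.282741)/(-11.699181) = 2.321726

2.3217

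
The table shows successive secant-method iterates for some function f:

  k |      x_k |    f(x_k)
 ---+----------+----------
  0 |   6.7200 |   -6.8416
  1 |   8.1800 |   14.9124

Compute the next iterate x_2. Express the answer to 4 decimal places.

7.1792

x_2 = 8.1800 − 14.9124·(8.1800 − 6.7200) / (14.9124 − (-6.8416))
   = 8.1800 − (21.772104)/(21.754000) = 7.179168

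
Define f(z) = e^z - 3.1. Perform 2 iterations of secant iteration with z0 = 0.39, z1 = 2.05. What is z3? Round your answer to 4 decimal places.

1.0049

f(0.39) = -1.623019, f(2.05) = 4.667901
z2 = 2.050000 − 4.667901·(2.050000 − 0.390000) / (4.667901 − (-1.623019)) = 2.050000 − (7.748716)/(6.290920) = 0.818270
f(0.818270) = -0.833425
z3 = 0.818270 − (-0.833425)·(0.818270 − 2.050000) / (-0.833425 − 4.667901) = 0.818270 − (1.026555)/(-5.501326) = 1.004871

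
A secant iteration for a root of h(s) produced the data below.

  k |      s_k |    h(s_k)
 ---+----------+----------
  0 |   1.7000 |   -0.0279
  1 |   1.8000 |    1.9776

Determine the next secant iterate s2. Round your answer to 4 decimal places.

s2 = 1.8000 − 1.9776·(1.8000 − 1.7000) / (1.9776 − (-0.0279))
   = 1.8000 − (0.197760)/(2.005500) = 1.701391

1.7014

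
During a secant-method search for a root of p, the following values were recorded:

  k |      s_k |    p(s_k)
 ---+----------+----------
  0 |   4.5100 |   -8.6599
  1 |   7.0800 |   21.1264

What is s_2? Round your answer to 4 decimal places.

s_2 = 7.0800 − 21.1264·(7.0800 − 4.5100) / (21.1264 − (-8.6599))
   = 7.0800 − (54.294848)/(29.786300) = 5.257187

5.2572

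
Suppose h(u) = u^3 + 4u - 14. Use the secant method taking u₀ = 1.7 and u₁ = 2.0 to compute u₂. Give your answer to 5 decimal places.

1.86004

h(1.7) = -2.2870000, h(2.0) = 2.0000000
u₂ = 2.0000000 − 2.0000000·(2.0000000 − 1.7000000) / (2.0000000 − (-2.2870000)) = 2.0000000 − (0.6000000)/(4.2870000) = 1.8600420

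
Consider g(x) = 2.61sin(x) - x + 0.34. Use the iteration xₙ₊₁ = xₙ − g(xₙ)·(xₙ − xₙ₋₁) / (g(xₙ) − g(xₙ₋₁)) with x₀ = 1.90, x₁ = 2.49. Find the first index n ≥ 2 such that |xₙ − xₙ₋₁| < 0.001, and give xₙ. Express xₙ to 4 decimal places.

g(1.90) = 0.909843, g(2.49) = -0.567156
x₂ = 2.490000 − (-0.567156)·(0.590000)/(-1.477000) = 2.263445;  |Δ| = 0.226555
g(2.263445) = 0.085101
x₃ = 2.263445 − 0.085101·(-0.226555)/(0.652257) = 2.293004;  |Δ| = 0.029559
g(2.293004) = 0.005406
x₄ = 2.293004 − 0.005406·(0.029559)/(-0.079695) = 2.295009;  |Δ| = 0.002005
g(2.295009) = -0.000062
x₅ = 2.295009 − (-0.000062)·(0.002005)/(-0.005469) = 2.294986;  |Δ| = 0.000023
|x₅ − x₄| = 0.000023 < 0.001

n = 5, xₙ = 2.2950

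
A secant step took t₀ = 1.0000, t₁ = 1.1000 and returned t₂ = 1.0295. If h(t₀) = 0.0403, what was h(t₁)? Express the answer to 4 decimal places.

-0.0963

The secant line through (1.0000, 0.0403) and (1.1000, h(t₁)) crosses zero at t₂ = 1.0295.
So (1.0000, 0.0403), (1.1000, h(t₁)), (1.0295, 0) are collinear:
h(t₁) = 0.0403 · (1.1000 − 1.0295) / (1.0000 − 1.0295) = 0.0403 · (0.070500)/(-0.029500) = -0.096310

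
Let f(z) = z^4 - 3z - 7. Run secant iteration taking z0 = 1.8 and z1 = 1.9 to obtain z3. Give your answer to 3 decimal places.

1.886

f(1.8) = -1.90240, f(1.9) = 0.33210
z2 = 1.90000 − 0.33210·(1.90000 − 1.80000) / (0.33210 − (-1.90240)) = 1.90000 − (0.03321)/(2.23450) = 1.88514
f(1.88514) = -0.02632
z3 = 1.88514 − (-0.02632)·(1.88514 − 1.90000) / (-0.02632 − 0.33210) = 1.88514 − (0.00039)/(-0.35842) = 1.88623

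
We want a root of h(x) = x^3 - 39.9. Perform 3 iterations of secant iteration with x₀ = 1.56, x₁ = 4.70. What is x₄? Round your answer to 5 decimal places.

h(1.56) = -36.1035840, h(4.70) = 63.9230000
x₂ = 4.7000000 − 63.9230000·(4.7000000 − 1.5600000) / (63.9230000 − (-36.1035840)) = 4.7000000 − (200.7182200)/(100.0265840) = 2.6933512
h(2.6933512) = -20.3620504
x₃ = 2.6933512 − (-20.3620504)·(2.6933512 − 4.7000000) / (-20.3620504 − 63.9230000) = 2.6933512 − (40.8594831)/(-84.2850504) = 3.1781286
h(3.1781286) = -7.7993078
x₄ = 3.1781286 − (-7.7993078)·(3.1781286 − 2.6933512) / (-7.7993078 − (-20.3620504)) = 3.1781286 − (-3.7809277)/(12.5627426) = 3.4790922

3.47909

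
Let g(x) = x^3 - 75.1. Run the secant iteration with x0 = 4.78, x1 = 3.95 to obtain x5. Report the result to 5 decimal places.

4.21904

g(4.78) = 34.1153520, g(3.95) = -13.4701250
x2 = 3.9500000 − (-13.4701250)·(3.9500000 − 4.7800000) / (-13.4701250 − 34.1153520) = 3.9500000 − (11.1802037)/(-47.5854770) = 4.1849499
g(4.1849499) = -1.8056000
x3 = 4.1849499 − (-1.8056000)·(4.1849499 − 3.9500000) / (-1.8056000 − (-13.4701250)) = 4.1849499 − (-0.4242256)/(11.6645250) = 4.2213188
g(4.2213188) = 0.1219262
x4 = 4.2213188 − 0.1219262·(4.2213188 − 4.1849499) / (0.1219262 − (-1.8056000)) = 4.2213188 − (0.0044343)/(1.9275262) = 4.2190183
g(4.2190183) = -0.0009895
x5 = 4.2190183 − (-0.0009895)·(4.2190183 − 4.2213188) / (-0.0009895 − 0.1219262) = 4.2190183 − (0.0000023)/(-0.1229157) = 4.2190368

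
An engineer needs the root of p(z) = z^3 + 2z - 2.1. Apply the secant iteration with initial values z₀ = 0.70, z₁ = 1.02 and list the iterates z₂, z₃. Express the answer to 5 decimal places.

0.78411, 0.79526

p(0.70) = -0.3570000, p(1.02) = 1.0012080
z₂ = 1.0200000 − 1.0012080·(1.0200000 − 0.7000000) / (1.0012080 − (-0.3570000)) = 1.0200000 − (0.3203866)/(1.3582080) = 0.7841108
p(0.7841108) = -0.0496836
z₃ = 0.7841108 − (-0.0496836)·(0.7841108 − 1.0200000) / (-0.0496836 − 1.0012080) = 0.7841108 − (0.0117198)/(-1.0508916) = 0.7952631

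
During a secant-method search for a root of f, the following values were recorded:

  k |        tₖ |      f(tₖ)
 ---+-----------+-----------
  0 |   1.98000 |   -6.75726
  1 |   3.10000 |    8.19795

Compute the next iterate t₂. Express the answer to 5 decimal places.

t₂ = 3.10000 − 8.19795·(3.10000 − 1.98000) / (8.19795 − (-6.75726))
   = 3.10000 − (9.1817040)/(14.9552100) = 2.4860532

2.48605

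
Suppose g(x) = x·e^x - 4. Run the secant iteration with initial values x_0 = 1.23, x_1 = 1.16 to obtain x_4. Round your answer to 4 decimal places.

1.2022

g(1.23) = 0.208112, g(1.16) = -0.299677
x_2 = 1.160000 − (-0.299677)·(1.160000 − 1.230000) / (-0.299677 − 0.208112) = 1.160000 − (0.020977)/(-0.507790) = 1.201311
g(1.201311) = -0.006273
x_3 = 1.201311 − (-0.006273)·(1.201311 − 1.160000) / (-0.006273 − (-0.299677)) = 1.201311 − (-0.000259)/(0.293404) = 1.202194
g(1.202194) = 0.000195
x_4 = 1.202194 − 0.000195·(1.202194 − 1.201311) / (0.000195 − (-0.006273)) = 1.202194 − (0.000000)/(0.006468) = 1.202168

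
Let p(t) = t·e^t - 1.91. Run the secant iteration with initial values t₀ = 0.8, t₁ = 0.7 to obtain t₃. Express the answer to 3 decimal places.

p(0.8) = -0.12957, p(0.7) = -0.50037
t₂ = 0.70000 − (-0.50037)·(0.70000 − 0.80000) / (-0.50037 − (-0.12957)) = 0.70000 − (0.05004)/(-0.37081) = 0.83494
p(0.83494) = 0.01427
t₃ = 0.83494 − 0.01427·(0.83494 − 0.70000) / (0.01427 − (-0.50037)) = 0.83494 − (0.00193)/(0.51465) = 0.83120

0.831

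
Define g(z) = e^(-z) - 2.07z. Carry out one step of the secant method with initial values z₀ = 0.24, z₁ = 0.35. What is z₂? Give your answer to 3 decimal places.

0.343

g(0.24) = 0.28983, g(0.35) = -0.01981
z₂ = 0.35000 − (-0.01981)·(0.35000 − 0.24000) / (-0.01981 − 0.28983) = 0.35000 − (-0.00218)/(-0.30964) = 0.34296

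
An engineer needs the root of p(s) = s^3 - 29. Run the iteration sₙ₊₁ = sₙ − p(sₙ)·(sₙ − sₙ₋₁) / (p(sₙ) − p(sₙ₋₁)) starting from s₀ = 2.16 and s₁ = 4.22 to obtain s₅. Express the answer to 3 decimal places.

p(2.16) = -18.92230, p(4.22) = 46.15145
s₂ = 4.22000 − 46.15145·(4.22000 − 2.16000) / (46.15145 − (-18.92230)) = 4.22000 − (95.07198)/(65.07375) = 2.75901
p(2.75901) = -7.99800
s₃ = 2.75901 − (-7.99800)·(2.75901 − 4.22000) / (-7.99800 − 46.15145) = 2.75901 − (11.68498)/(-54.14945) = 2.97480
p(2.97480) = -2.67462
s₄ = 2.97480 − (-2.67462)·(2.97480 − 2.75901) / (-2.67462 − (-7.99800)) = 2.97480 − (-0.57716)/(5.32338) = 3.08322
p(3.08322) = 0.30993
s₅ = 3.08322 − 0.30993·(3.08322 − 2.97480) / (0.30993 − (-2.67462)) = 3.08322 − (0.03360)/(2.98454) = 3.07196

3.072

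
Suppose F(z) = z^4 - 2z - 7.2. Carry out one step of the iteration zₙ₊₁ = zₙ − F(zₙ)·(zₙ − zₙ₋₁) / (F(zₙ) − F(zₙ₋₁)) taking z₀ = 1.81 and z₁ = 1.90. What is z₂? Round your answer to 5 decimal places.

1.81370

F(1.81) = -0.0871688, F(1.90) = 2.0321000
z₂ = 1.9000000 − 2.0321000·(1.9000000 − 1.8100000) / (2.0321000 − (-0.0871688)) = 1.9000000 − (0.1828890)/(2.1192688) = 1.8137018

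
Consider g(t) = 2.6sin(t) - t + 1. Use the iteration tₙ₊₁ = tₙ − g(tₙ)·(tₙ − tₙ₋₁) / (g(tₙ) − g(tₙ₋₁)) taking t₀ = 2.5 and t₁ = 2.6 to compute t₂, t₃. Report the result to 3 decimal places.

g(2.5) = 0.05603, g(2.6) = -0.25970
t₂ = 2.60000 − (-0.25970)·(2.60000 − 2.50000) / (-0.25970 − 0.05603) = 2.60000 − (-0.02597)/(-0.31572) = 2.51775
g(2.51775) = 0.00107
t₃ = 2.51775 − 0.00107·(2.51775 − 2.60000) / (0.00107 − (-0.25970)) = 2.51775 − (-0.00009)/(0.26077) = 2.51808

2.518, 2.518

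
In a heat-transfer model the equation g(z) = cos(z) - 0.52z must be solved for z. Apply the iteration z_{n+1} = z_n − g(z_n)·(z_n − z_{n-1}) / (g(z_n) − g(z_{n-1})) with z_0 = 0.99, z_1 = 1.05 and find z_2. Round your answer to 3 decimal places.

1.015

g(0.99) = 0.03389, g(1.05) = -0.04843
z_2 = 1.05000 − (-0.04843)·(1.05000 − 0.99000) / (-0.04843 − 0.03389) = 1.05000 − (-0.00291)/(-0.08232) = 1.01470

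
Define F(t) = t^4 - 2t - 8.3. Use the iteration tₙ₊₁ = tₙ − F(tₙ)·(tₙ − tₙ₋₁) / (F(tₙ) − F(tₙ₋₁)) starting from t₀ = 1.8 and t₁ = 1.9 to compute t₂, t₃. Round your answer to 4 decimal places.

1.8601, 1.8621

F(1.8) = -1.402400, F(1.9) = 0.932100
t₂ = 1.900000 − 0.932100·(1.900000 − 1.800000) / (0.932100 − (-1.402400)) = 1.900000 − (0.093210)/(2.334500) = 1.860073
F(1.860073) = -0.049439
t₃ = 1.860073 − (-0.049439)·(1.860073 − 1.900000) / (-0.049439 − 0.932100) = 1.860073 − (0.001974)/(-0.981539) = 1.862084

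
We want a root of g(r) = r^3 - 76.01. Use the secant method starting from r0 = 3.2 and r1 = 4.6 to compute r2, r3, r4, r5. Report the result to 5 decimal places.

g(3.2) = -43.2420000, g(4.6) = 21.3260000
r2 = 4.6000000 − 21.3260000·(4.6000000 − 3.2000000) / (21.3260000 − (-43.2420000)) = 4.6000000 − (29.8564000)/(64.5680000) = 4.1375976
g(4.1375976) = -5.1755143
r3 = 4.1375976 − (-5.1755143)·(4.1375976 − 4.6000000) / (-5.1755143 − 21.3260000) = 4.1375976 − (2.3931704)/(-26.5015143) = 4.2279007
g(4.2279007) = -0.4356633
r4 = 4.2279007 − (-0.4356633)·(4.2279007 − 4.1375976) / (-0.4356633 − (-5.1755143)) = 4.2279007 − (-0.0393418)/(4.7398510) = 4.2362009
g(4.2362009) = 0.0103136
r5 = 4.2362009 − 0.0103136·(4.2362009 − 4.2279007) / (0.0103136 − (-0.4356633)) = 4.2362009 − (0.0000856)/(0.4459769) = 4.2360090

4.13760, 4.22790, 4.23620, 4.23601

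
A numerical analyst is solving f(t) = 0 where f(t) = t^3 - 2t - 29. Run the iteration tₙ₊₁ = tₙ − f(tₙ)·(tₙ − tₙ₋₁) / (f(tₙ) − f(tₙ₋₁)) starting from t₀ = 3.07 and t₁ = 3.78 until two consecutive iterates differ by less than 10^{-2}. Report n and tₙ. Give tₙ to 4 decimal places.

n = 4, tₙ = 3.2890

f(3.07) = -6.205557, f(3.78) = 17.450152
t₂ = 3.780000 − 17.450152·(0.710000)/(23.655709) = 3.256253;  |Δ| = 0.523747
f(3.256253) = -0.985859
t₃ = 3.256253 − (-0.985859)·(-0.523747)/(-18.436011) = 3.284260;  |Δ| = 0.028007
f(3.284260) = -0.143293
t₄ = 3.284260 − (-0.143293)·(0.028007)/(0.842566) = 3.289023;  |Δ| = 0.004763
|t₄ − t₃| = 0.004763 < 10^{-2}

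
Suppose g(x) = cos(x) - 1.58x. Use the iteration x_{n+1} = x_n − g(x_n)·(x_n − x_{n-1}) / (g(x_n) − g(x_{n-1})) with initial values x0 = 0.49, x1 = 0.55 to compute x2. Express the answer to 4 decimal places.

0.5421

g(0.49) = 0.108133, g(0.55) = -0.016475
x2 = 0.550000 − (-0.016475)·(0.550000 − 0.490000) / (-0.016475 − 0.108133) = 0.550000 − (-0.000989)/(-0.124608) = 0.542067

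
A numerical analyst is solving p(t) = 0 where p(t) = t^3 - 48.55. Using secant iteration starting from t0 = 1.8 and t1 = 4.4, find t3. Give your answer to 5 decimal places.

3.56124

p(1.8) = -42.7180000, p(4.4) = 36.6340000
t2 = 4.4000000 − 36.6340000·(4.4000000 − 1.8000000) / (36.6340000 − (-42.7180000)) = 4.4000000 − (95.2484000)/(79.3520000) = 3.1996723
p(3.1996723) = -15.7920645
t3 = 3.1996723 − (-15.7920645)·(3.1996723 − 4.4000000) / (-15.7920645 − 36.6340000) = 3.1996723 − (18.9556517)/(-52.4260645) = 3.5612416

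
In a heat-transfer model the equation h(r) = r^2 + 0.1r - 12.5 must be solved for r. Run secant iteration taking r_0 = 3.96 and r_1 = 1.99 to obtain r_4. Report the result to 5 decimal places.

h(3.96) = 3.5776000, h(1.99) = -8.3409000
r_2 = 1.9900000 − (-8.3409000)·(1.9900000 − 3.9600000) / (-8.3409000 − 3.5776000) = 1.9900000 − (16.4315730)/(-11.9185000) = 3.3686612
h(3.3686612) = -0.8152559
r_3 = 3.3686612 − (-0.8152559)·(3.3686612 − 1.9900000) / (-0.8152559 − (-8.3409000)) = 3.3686612 − (-1.1239616)/(7.5256441) = 3.5180120
h(3.5180120) = 0.2282100
r_4 = 3.5180120 − 0.2282100·(3.5180120 − 3.3686612) / (0.2282100 − (-0.8152559)) = 3.5180120 − (0.0340834)/(1.0434658) = 3.4853484

3.48535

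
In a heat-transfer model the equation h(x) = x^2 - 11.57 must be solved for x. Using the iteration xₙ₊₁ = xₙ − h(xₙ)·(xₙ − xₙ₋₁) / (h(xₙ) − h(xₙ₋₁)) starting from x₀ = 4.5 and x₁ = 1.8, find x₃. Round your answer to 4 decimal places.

3.4923

h(4.5) = 8.680000, h(1.8) = -8.330000
x₂ = 1.800000 − (-8.330000)·(1.800000 − 4.500000) / (-8.330000 − 8.680000) = 1.800000 − (22.491000)/(-17.010000) = 3.122222
h(3.122222) = -1.821728
x₃ = 3.122222 − (-1.821728)·(3.122222 − 1.800000) / (-1.821728 − (-8.330000)) = 3.122222 − (-2.408730)/(6.508272) = 3.492325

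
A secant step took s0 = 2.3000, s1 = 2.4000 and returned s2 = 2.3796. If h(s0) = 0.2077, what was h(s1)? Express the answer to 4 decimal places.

-0.0532

The secant line through (2.3000, 0.2077) and (2.4000, h(s1)) crosses zero at s2 = 2.3796.
So (2.3000, 0.2077), (2.4000, h(s1)), (2.3796, 0) are collinear:
h(s1) = 0.2077 · (2.4000 − 2.3796) / (2.3000 − 2.3796) = 0.2077 · (0.020400)/(-0.079600) = -0.053230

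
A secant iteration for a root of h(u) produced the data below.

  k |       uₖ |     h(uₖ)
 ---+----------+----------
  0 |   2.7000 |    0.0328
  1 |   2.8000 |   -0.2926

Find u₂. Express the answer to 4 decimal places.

u₂ = 2.8000 − (-0.2926)·(2.8000 − 2.7000) / (-0.2926 − 0.0328)
   = 2.8000 − (-0.029260)/(-0.325400) = 2.710080

2.7101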